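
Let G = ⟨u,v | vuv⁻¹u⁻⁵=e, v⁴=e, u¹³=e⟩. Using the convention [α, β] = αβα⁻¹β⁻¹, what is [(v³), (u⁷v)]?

[(v³), (u⁷v)] = (v³)·(u⁷v)·(v³)⁻¹·(u⁷v)⁻¹.
  (v³) · (u⁷v) = u⁴
  (u⁴) · v = u⁴v
  (u⁴v) · (u⁹v³) = u¹⁰

Answer: u¹⁰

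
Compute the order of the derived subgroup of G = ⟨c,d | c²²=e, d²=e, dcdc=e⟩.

G' = [G, G] is generated by all commutators. The generator-pair commutators are: [c, d] = c².
The subgroup they normally generate is {e, c², c⁴, c⁶, c⁸, c¹⁰, c¹², c¹⁴, c¹⁶, c¹⁸, c²⁰}, of order 11.
Check: |G/G'| = 44/11 = 4 is the order of the abelianisation.

Answer: 11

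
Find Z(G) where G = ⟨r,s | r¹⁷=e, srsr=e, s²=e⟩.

An element z ∈ Z(G) iff z commutes with every generator.
For example e is central: e·r = r = r·e; e·s = s = s·e.
Whereas r ∉ Z(G) since r·s = rs ≠ r¹⁶s = s·r.
Checking each of the 34 elements this way gives Z(G) = {e}, of order 1.

Answer: {e}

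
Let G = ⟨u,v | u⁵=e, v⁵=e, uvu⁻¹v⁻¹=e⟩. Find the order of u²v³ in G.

Compute successive powers until reaching e:
  (u²v³)¹ = u²v³, (u²v³)² = u⁴v, (u²v³)³ = uv⁴, (u²v³)⁴ = u³v², (u²v³)⁵ = e.
The smallest positive k with (u²v³)ᵏ = e is 5.

Answer: 5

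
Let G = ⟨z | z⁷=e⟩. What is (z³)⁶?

Compute successive powers of (z³), reducing at each step:
  (z³)²: (z³) · z³ = z⁶
  (z³)³: (z⁶) · z³ = z²
  (z³)⁴: (z²) · z³ = z⁵
  (z³)⁵: (z⁵) · z³ = z
  (z³)⁶: z · z³ = z⁴

Answer: z⁴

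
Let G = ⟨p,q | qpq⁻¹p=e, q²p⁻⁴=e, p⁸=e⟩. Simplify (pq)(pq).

Compute (pq) · (pq) by multiplying left to right and reducing via the relations at each step:
  (pq) · p = q
  q · q = p⁴

Answer: p⁴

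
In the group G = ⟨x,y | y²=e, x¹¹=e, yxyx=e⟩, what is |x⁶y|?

Compute successive powers until reaching e:
  (x⁶y)¹ = x⁶y, (x⁶y)² = e.
The smallest positive k with (x⁶y)ᵏ = e is 2.

Answer: 2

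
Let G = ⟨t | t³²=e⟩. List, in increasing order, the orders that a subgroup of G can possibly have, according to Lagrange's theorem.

|G| = 32 = 2⁵. By Lagrange's theorem the order of any subgroup divides 32; the divisors of 32 are 1, 2, 4, 8, 16, 32.

Answer: 1, 2, 4, 8, 16, 32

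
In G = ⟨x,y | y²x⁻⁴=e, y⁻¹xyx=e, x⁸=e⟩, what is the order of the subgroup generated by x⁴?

|⟨x⁴⟩| equals the order of x⁴. Compute successive powers until reaching e:
  (x⁴)¹ = x⁴, (x⁴)² = e.
The smallest positive k with (x⁴)ᵏ = e is 2, so |⟨x⁴⟩| = 2.

Answer: 2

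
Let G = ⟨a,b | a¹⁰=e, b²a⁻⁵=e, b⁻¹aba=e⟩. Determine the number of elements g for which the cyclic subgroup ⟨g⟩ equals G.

⟨g⟩ = G would require ord(g) = |G| = 20, but the maximum element order in G is 10 < 20. So G is not cyclic and no single element generates it: the count is 0.

Answer: 0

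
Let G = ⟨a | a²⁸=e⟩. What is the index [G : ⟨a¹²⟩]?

First find ord(a¹²) by computing successive powers:
  (a¹²)¹ = a¹², (a¹²)² = a²⁴, (a¹²)³ = a⁸, (a¹²)⁴ = a²⁰, (a¹²)⁵ = a⁴, (a¹²)⁶ = a¹⁶, (a¹²)⁷ = e.
So |⟨a¹²⟩| = ord(a¹²) = 7. With |G| = 28, by Lagrange [G : ⟨a¹²⟩] = 28/7 = 4.

Answer: 4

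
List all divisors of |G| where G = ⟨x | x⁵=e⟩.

|G| = 5 = 5. By Lagrange's theorem the order of any subgroup divides 5; the divisors of 5 are 1, 5.

Answer: 1, 5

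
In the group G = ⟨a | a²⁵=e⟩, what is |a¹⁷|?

Compute successive powers until reaching e:
  (a¹⁷)¹ = a¹⁷, (a¹⁷)² = a⁹, (a¹⁷)³ = a, (a¹⁷)⁴ = a¹⁸, (a¹⁷)⁵ = a¹⁰, (a¹⁷)⁶ = a², (a¹⁷)⁷ = a¹⁹, (a¹⁷)⁸ = a¹¹, (a¹⁷)⁹ = a³, (a¹⁷)¹⁰ = a²⁰, (a¹⁷)¹¹ = a¹², (a¹⁷)¹² = a⁴, (a¹⁷)¹³ = a²¹, (a¹⁷)¹⁴ = a¹³, (a¹⁷)¹⁵ = a⁵, (a¹⁷)¹⁶ = a²², (a¹⁷)¹⁷ = a¹⁴, (a¹⁷)¹⁸ = a⁶, (a¹⁷)¹⁹ = a²³, (a¹⁷)²⁰ = a¹⁵, (a¹⁷)²¹ = a⁷, (a¹⁷)²² = a²⁴, (a¹⁷)²³ = a¹⁶, (a¹⁷)²⁴ = a⁸, (a¹⁷)²⁵ = e.
The smallest positive k with (a¹⁷)ᵏ = e is 25.

Answer: 25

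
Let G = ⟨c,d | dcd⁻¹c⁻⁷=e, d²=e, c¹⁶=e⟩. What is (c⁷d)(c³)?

Compute (c⁷d) · (c³) by multiplying left to right and reducing via the relations at each step:
  (c⁷d) · c³ = c¹²d

Answer: c¹²d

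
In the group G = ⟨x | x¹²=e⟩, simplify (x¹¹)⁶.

Compute successive powers of (x¹¹), reducing at each step:
  (x¹¹)²: (x¹¹) · x¹¹ = x¹⁰
  (x¹¹)³: (x¹⁰) · x¹¹ = x⁹
  (x¹¹)⁴: (x⁹) · x¹¹ = x⁸
  (x¹¹)⁵: (x⁸) · x¹¹ = x⁷
  (x¹¹)⁶: (x⁷) · x¹¹ = x⁶

Answer: x⁶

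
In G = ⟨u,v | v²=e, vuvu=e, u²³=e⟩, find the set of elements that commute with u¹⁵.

⟨u¹⁵⟩ ⊆ C_G(u¹⁵) since powers of u¹⁵ commute with u¹⁵; so |C_G(u¹⁵)| ≥ |⟨u¹⁵⟩| = 23.
By orbit–stabilizer, |C_G(u¹⁵)| = |G| / |conj. class of u¹⁵| = 46 / 2 = 23.
The 23 elements commuting with u¹⁵ are {e, u, u², u³, u⁴, u⁵, u⁶, u⁷, u⁸, u⁹, u¹⁰, u¹¹, u¹², u¹³, u¹⁴, u¹⁵, u¹⁶, u¹⁷, u¹⁸, u¹⁹, u²⁰, u²¹, u²²}.

Answer: {e, u, u², u³, u⁴, u⁵, u⁶, u⁷, u⁸, u⁹, u¹⁰, u¹¹, u¹², u¹³, u¹⁴, u¹⁵, u¹⁶, u¹⁷, u¹⁸, u¹⁹, u²⁰, u²¹, u²²}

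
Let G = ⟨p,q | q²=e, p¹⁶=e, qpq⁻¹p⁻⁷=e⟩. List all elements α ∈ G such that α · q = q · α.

⟨q⟩ ⊆ C_G(q) since powers of q commute with q; so |C_G(q)| ≥ |⟨q⟩| = 2.
By orbit–stabilizer, |C_G(q)| = |G| / |conj. class of q| = 32 / 8 = 4.
The 4 elements commuting with q are {e, p⁸, q, p⁸q}.

Answer: {e, p⁸, q, p⁸q}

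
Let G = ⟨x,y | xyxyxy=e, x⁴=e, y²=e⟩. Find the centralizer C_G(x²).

⟨x²⟩ ⊆ C_G(x²) since powers of x² commute with x²; so |C_G(x²)| ≥ |⟨x²⟩| = 2.
By orbit–stabilizer, |C_G(x²)| = |G| / |conj. class of x²| = 24 / 3 = 8.
The 8 elements commuting with x² are {e, x, x², x³, xyx²y, yx²y, x²yx²y, x³yx²y}.

Answer: {e, x, x², x³, xyx²y, yx²y, x²yx²y, x³yx²y}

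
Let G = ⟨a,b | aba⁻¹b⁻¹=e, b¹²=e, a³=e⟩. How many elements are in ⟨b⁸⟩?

|⟨b⁸⟩| equals the order of b⁸. Compute successive powers until reaching e:
  (b⁸)¹ = b⁸, (b⁸)² = b⁴, (b⁸)³ = e.
The smallest positive k with (b⁸)ᵏ = e is 3, so |⟨b⁸⟩| = 3.

Answer: 3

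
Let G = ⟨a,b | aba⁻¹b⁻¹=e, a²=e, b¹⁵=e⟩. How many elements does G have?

Enumerate words in the generators, reducing via the relations: the distinct elements are
  {a, b, e, ab, b², b³, b⁴, b⁵, b⁶, b⁷, b⁸, b⁹, ab², ab³, ab⁴, ab⁵, ab⁶, ab⁷, ab⁸, ab⁹, b¹², b¹³, b¹¹, b¹⁰, b¹⁴, ab¹², ab¹³, ab¹¹, ab¹⁰, ab¹⁴}.
No further products give new elements, so |G| = 30.

Answer: 30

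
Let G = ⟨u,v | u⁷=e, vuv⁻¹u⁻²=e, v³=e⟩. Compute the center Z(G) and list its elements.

An element z ∈ Z(G) iff z commutes with every generator.
For example e is central: e·u = u = u·e; e·v = v = v·e.
Whereas u ∉ Z(G) since u·v = uv ≠ u²v = v·u.
Checking each of the 21 elements this way gives Z(G) = {e}, of order 1.

Answer: {e}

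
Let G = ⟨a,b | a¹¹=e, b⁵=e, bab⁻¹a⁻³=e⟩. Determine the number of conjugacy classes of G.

The conjugacy classes (representative and size) are:
  [e] (size 1), [a³] (size 5), [a⁶] (size 5), [a⁷b] (size 11), [a⁹b²] (size 11), [a⁷b³] (size 11), [a⁷b⁴] (size 11).
Class equation: 1 + 5 + 5 + 11 + 11 + 11 + 11 = 55 = |G|. So G has 7 conjugacy classes.

Answer: 7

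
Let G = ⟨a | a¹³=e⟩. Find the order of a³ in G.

Compute successive powers until reaching e:
  (a³)¹ = a³, (a³)² = a⁶, (a³)³ = a⁹, (a³)⁴ = a¹², (a³)⁵ = a², (a³)⁶ = a⁵, (a³)⁷ = a⁸, (a³)⁸ = a¹¹, (a³)⁹ = a, (a³)¹⁰ = a⁴, (a³)¹¹ = a⁷, (a³)¹² = a¹⁰, (a³)¹³ = e.
The smallest positive k with (a³)ᵏ = e is 13.

Answer: 13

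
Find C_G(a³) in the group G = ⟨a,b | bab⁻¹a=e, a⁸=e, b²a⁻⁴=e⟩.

⟨a³⟩ ⊆ C_G(a³) since powers of a³ commute with a³; so |C_G(a³)| ≥ |⟨a³⟩| = 8.
By orbit–stabilizer, |C_G(a³)| = |G| / |conj. class of a³| = 16 / 2 = 8.
The 8 elements commuting with a³ are {e, a, a², a³, a⁴, a⁵, a⁶, a⁷}.

Answer: {e, a, a², a³, a⁴, a⁵, a⁶, a⁷}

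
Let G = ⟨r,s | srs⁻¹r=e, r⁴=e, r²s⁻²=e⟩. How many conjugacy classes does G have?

The conjugacy classes (representative and size) are:
  [e] (size 1), [r³] (size 2), [r²] (size 1), [s⁻¹] (size 2), [rs] (size 2).
Class equation: 1 + 2 + 1 + 2 + 2 = 8 = |G|. So G has 5 conjugacy classes.

Answer: 5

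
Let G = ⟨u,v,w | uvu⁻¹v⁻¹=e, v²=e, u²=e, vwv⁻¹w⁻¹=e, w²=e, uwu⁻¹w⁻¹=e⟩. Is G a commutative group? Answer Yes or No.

Each pair of generators commutes: u·v = uv = v·u; u·w = uw = w·u; v·w = vw = w·v. Since the generators pairwise commute, every element of G commutes with every other, so G is abelian.

Answer: Yes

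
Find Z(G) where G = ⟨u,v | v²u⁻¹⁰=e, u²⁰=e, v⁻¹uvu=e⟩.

An element z ∈ Z(G) iff z commutes with every generator.
For example u¹⁰ is central: (u¹⁰)·u = u¹¹ = u·(u¹⁰); (u¹⁰)·v = v⁻¹ = v·(u¹⁰).
Whereas u ∉ Z(G) since u·v = uv ≠ u⁹v⁻¹ = v·u.
Checking each of the 40 elements this way gives Z(G) = {e, u¹⁰}, of order 2.

Answer: {e, u¹⁰}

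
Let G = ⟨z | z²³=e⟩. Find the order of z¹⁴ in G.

Compute successive powers until reaching e:
  (z¹⁴)¹ = z¹⁴, (z¹⁴)² = z⁵, (z¹⁴)³ = z¹⁹, (z¹⁴)⁴ = z¹⁰, (z¹⁴)⁵ = z, (z¹⁴)⁶ = z¹⁵, (z¹⁴)⁷ = z⁶, (z¹⁴)⁸ = z²⁰, (z¹⁴)⁹ = z¹¹, (z¹⁴)¹⁰ = z², (z¹⁴)¹¹ = z¹⁶, (z¹⁴)¹² = z⁷, (z¹⁴)¹³ = z²¹, (z¹⁴)¹⁴ = z¹², (z¹⁴)¹⁵ = z³, (z¹⁴)¹⁶ = z¹⁷, (z¹⁴)¹⁷ = z⁸, (z¹⁴)¹⁸ = z²², (z¹⁴)¹⁹ = z¹³, (z¹⁴)²⁰ = z⁴, (z¹⁴)²¹ = z¹⁸, (z¹⁴)²² = z⁹, (z¹⁴)²³ = e.
The smallest positive k with (z¹⁴)ᵏ = e is 23.

Answer: 23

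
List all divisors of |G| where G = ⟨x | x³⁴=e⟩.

|G| = 34 = 2 · 17. By Lagrange's theorem the order of any subgroup divides 34; the divisors of 34 are 1, 2, 17, 34.

Answer: 1, 2, 17, 34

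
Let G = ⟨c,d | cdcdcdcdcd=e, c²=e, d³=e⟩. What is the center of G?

An element z ∈ Z(G) iff z commutes with every generator.
For example e is central: e·c = c = c·e; e·d = d = d·e.
Whereas c ∉ Z(G) since c·d = cd ≠ dc = d·c.
Checking each of the 60 elements this way gives Z(G) = {e}, of order 1.

Answer: {e}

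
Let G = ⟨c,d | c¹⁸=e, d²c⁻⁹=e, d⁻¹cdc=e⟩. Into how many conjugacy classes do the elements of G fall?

The conjugacy classes (representative and size) are:
  [e] (size 1), [c¹⁷] (size 2), [c¹⁶] (size 2), [c³] (size 2), [c¹⁴] (size 2), [c¹³] (size 2), [c¹²] (size 2), [c¹¹] (size 2), [c¹⁰] (size 2), [c⁹] (size 1), [c⁸d] (size 9), [cd] (size 9).
Class equation: 1 + 2 + 2 + 2 + 2 + 2 + 2 + 2 + 2 + 1 + 9 + 9 = 36 = |G|. So G has 12 conjugacy classes.

Answer: 12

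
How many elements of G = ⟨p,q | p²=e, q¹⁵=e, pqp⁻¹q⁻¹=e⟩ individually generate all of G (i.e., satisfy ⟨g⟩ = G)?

G is cyclic of order 30. An element generates G iff its order is 30, and a cyclic group of order 30 has exactly φ(30) = 8 such elements.

Answer: 8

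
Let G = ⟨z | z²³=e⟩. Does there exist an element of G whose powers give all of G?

|G| = 23. The element z has order 23 (its powers give 23 distinct elements), so ⟨z⟩ = G and G is cyclic.

Answer: Yes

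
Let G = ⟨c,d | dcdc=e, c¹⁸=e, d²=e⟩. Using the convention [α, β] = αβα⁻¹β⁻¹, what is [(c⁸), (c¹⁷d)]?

[(c⁸), (c¹⁷d)] = (c⁸)·(c¹⁷d)·(c⁸)⁻¹·(c¹⁷d)⁻¹.
  (c⁸) · (c¹⁷d) = c⁷d
  (c⁷d) · (c¹⁰) = c¹⁵d
  (c¹⁵d) · (c¹⁷d) = c¹⁶

Answer: c¹⁶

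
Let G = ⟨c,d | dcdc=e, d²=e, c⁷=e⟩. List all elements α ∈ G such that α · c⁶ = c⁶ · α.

⟨c⁶⟩ ⊆ C_G(c⁶) since powers of c⁶ commute with c⁶; so |C_G(c⁶)| ≥ |⟨c⁶⟩| = 7.
By orbit–stabilizer, |C_G(c⁶)| = |G| / |conj. class of c⁶| = 14 / 2 = 7.
The 7 elements commuting with c⁶ are {e, c, c², c³, c⁴, c⁵, c⁶}.

Answer: {e, c, c², c³, c⁴, c⁵, c⁶}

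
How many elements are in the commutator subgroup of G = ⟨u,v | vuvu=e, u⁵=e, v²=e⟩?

G' = [G, G] is generated by all commutators. The generator-pair commutators are: [u, v] = u².
The subgroup they normally generate is {e, u, u², u³, u⁴}, of order 5.
Check: |G/G'| = 10/5 = 2 is the order of the abelianisation.

Answer: 5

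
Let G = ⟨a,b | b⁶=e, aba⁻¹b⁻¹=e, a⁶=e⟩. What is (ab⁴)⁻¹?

The order of (ab⁴) is 6 (smallest k with (ab⁴)ᵏ = e), so (ab⁴)⁻¹ = (ab⁴)⁵ = a⁵b².
Check: (ab⁴) · (a⁵b²) → (ab⁴) · a⁵ = b⁴;   (b⁴) · b² = e, giving e as required.

Answer: a⁵b²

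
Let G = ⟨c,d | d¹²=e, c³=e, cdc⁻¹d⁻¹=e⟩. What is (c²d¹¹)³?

Compute successive powers of (c²d¹¹), reducing at each step:
  (c²d¹¹)²: (c²d¹¹) · c² = cd¹¹;   (cd¹¹) · d¹¹ = cd¹⁰
  (c²d¹¹)³: (cd¹⁰) · c² = d¹⁰;   (d¹⁰) · d¹¹ = d⁹

Answer: d⁹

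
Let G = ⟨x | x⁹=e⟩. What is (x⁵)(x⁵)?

Compute (x⁵) · (x⁵) by multiplying left to right and reducing via the relations at each step:
  (x⁵) · x⁵ = x

Answer: x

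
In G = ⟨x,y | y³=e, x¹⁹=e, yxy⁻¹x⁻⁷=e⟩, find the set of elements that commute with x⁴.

⟨x⁴⟩ ⊆ C_G(x⁴) since powers of x⁴ commute with x⁴; so |C_G(x⁴)| ≥ |⟨x⁴⟩| = 19.
By orbit–stabilizer, |C_G(x⁴)| = |G| / |conj. class of x⁴| = 57 / 3 = 19.
The 19 elements commuting with x⁴ are {e, x, x², x³, x⁴, x⁵, x⁶, x⁷, x⁸, x⁹, x¹⁰, x¹¹, x¹², x¹³, x¹⁴, x¹⁵, x¹⁶, x¹⁷, x¹⁸}.

Answer: {e, x, x², x³, x⁴, x⁵, x⁶, x⁷, x⁸, x⁹, x¹⁰, x¹¹, x¹², x¹³, x¹⁴, x¹⁵, x¹⁶, x¹⁷, x¹⁸}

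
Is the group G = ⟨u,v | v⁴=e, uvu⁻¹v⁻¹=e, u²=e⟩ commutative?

Each pair of generators commutes: u·v = uv = v·u. Since the generators pairwise commute, every element of G commutes with every other, so G is abelian.

Answer: Yes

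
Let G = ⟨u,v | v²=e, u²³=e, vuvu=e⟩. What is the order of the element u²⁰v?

Compute successive powers until reaching e:
  (u²⁰v)¹ = u²⁰v, (u²⁰v)² = e.
The smallest positive k with (u²⁰v)ᵏ = e is 2.

Answer: 2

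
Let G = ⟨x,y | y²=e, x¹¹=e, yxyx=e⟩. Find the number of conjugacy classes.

The conjugacy classes (representative and size) are:
  [e] (size 1), [x¹⁰] (size 2), [x²] (size 2), [x³] (size 2), [x⁷] (size 2), [x⁶] (size 2), [x²y] (size 11).
Class equation: 1 + 2 + 2 + 2 + 2 + 2 + 11 = 22 = |G|. So G has 7 conjugacy classes.

Answer: 7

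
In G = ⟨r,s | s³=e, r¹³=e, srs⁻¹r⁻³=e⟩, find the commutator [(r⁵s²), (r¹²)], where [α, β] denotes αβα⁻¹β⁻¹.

[(r⁵s²), (r¹²)] = (r⁵s²)·(r¹²)·(r⁵s²)⁻¹·(r¹²)⁻¹.
  (r⁵s²) · (r¹²) = r⁹s²
  (r⁹s²) · (r¹¹s) = r⁴
  (r⁴) · r = r⁵

Answer: r⁵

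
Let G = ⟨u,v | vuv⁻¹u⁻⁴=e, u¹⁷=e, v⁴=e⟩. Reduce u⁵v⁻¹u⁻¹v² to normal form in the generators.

Multiply left to right, reducing at each step:
  (u⁵) · v⁻¹ = u⁵v³
  (u⁵v³) · u⁻¹ = u⁹v³
  (u⁹v³) · v² = u⁹v

Answer: u⁹v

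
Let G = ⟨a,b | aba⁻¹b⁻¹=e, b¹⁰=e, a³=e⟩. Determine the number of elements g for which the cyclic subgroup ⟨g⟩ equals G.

G is cyclic of order 30. An element generates G iff its order is 30, and a cyclic group of order 30 has exactly φ(30) = 8 such elements.

Answer: 8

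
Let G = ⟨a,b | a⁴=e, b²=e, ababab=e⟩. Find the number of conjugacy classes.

The conjugacy classes (representative and size) are:
  [e] (size 1), [a³] (size 6), [a²ba²b] (size 3), [aba³] (size 6), [ba³] (size 8).
Class equation: 1 + 6 + 3 + 6 + 8 = 24 = |G|. So G has 5 conjugacy classes.

Answer: 5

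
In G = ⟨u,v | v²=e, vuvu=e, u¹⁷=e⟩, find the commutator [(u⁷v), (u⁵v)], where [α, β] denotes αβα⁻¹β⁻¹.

[(u⁷v), (u⁵v)] = (u⁷v)·(u⁵v)·(u⁷v)⁻¹·(u⁵v)⁻¹.
  (u⁷v) · (u⁵v) = u²
  (u²) · (u⁷v) = u⁹v
  (u⁹v) · (u⁵v) = u⁴

Answer: u⁴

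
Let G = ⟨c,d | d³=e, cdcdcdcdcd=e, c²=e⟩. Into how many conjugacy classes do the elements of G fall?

The conjugacy classes (representative and size) are:
  [e] (size 1), [cdcd²cdcd²c] (size 15), [dcdcd²c] (size 20), [cd²cd²c] (size 12), [d²cdcd²] (size 12).
Class equation: 1 + 15 + 20 + 12 + 12 = 60 = |G|. So G has 5 conjugacy classes.

Answer: 5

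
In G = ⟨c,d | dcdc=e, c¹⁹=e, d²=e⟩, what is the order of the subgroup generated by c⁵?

|⟨c⁵⟩| equals the order of c⁵. Compute successive powers until reaching e:
  (c⁵)¹ = c⁵, (c⁵)² = c¹⁰, (c⁵)³ = c¹⁵, (c⁵)⁴ = c, (c⁵)⁵ = c⁶, (c⁵)⁶ = c¹¹, (c⁵)⁷ = c¹⁶, (c⁵)⁸ = c², (c⁵)⁹ = c⁷, (c⁵)¹⁰ = c¹², (c⁵)¹¹ = c¹⁷, (c⁵)¹² = c³, (c⁵)¹³ = c⁸, (c⁵)¹⁴ = c¹³, (c⁵)¹⁵ = c¹⁸, (c⁵)¹⁶ = c⁴, (c⁵)¹⁷ = c⁹, (c⁵)¹⁸ = c¹⁴, (c⁵)¹⁹ = e.
The smallest positive k with (c⁵)ᵏ = e is 19, so |⟨c⁵⟩| = 19.

Answer: 19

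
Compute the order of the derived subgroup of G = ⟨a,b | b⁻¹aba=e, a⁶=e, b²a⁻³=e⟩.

G' = [G, G] is generated by all commutators. The generator-pair commutators are: [a, b] = a².
The subgroup they normally generate is {e, a², a⁴}, of order 3.
Check: |G/G'| = 12/3 = 4 is the order of the abelianisation.

Answer: 3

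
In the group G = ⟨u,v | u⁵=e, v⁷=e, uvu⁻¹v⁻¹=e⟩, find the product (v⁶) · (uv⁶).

Compute (v⁶) · (uv⁶) by multiplying left to right and reducing via the relations at each step:
  (v⁶) · u = uv⁶
  (uv⁶) · v⁶ = uv⁵

Answer: uv⁵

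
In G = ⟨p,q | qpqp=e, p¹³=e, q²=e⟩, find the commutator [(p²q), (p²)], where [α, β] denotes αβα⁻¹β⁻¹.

[(p²q), (p²)] = (p²q)·(p²)·(p²q)⁻¹·(p²)⁻¹.
  (p²q) · (p²) = q
  q · (p²q) = p¹¹
  (p¹¹) · (p¹¹) = p⁹

Answer: p⁹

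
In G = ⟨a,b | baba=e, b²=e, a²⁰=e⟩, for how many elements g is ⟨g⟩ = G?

⟨g⟩ = G would require ord(g) = |G| = 40, but the maximum element order in G is 20 < 40. So G is not cyclic and no single element generates it: the count is 0.

Answer: 0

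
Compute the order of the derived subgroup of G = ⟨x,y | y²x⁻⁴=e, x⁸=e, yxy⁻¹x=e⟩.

G' = [G, G] is generated by all commutators. The generator-pair commutators are: [x, y] = x².
The subgroup they normally generate is {e, x², x⁴, x⁶}, of order 4.
Check: |G/G'| = 16/4 = 4 is the order of the abelianisation.

Answer: 4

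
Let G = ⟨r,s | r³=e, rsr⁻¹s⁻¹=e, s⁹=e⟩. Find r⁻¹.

The order of r is 3 (smallest k with rᵏ = e), so r⁻¹ = r² = r².
Check: r · (r²) → r · r² = e, giving e as required.

Answer: r²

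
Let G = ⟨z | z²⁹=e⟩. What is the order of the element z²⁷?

Compute successive powers until reaching e:
  (z²⁷)¹ = z²⁷, (z²⁷)² = z²⁵, (z²⁷)³ = z²³, (z²⁷)⁴ = z²¹, (z²⁷)⁵ = z¹⁹, (z²⁷)⁶ = z¹⁷, (z²⁷)⁷ = z¹⁵, (z²⁷)⁸ = z¹³, (z²⁷)⁹ = z¹¹, (z²⁷)¹⁰ = z⁹, (z²⁷)¹¹ = z⁷, (z²⁷)¹² = z⁵, (z²⁷)¹³ = z³, (z²⁷)¹⁴ = z, (z²⁷)¹⁵ = z²⁸, (z²⁷)¹⁶ = z²⁶, (z²⁷)¹⁷ = z²⁴, (z²⁷)¹⁸ = z²², (z²⁷)¹⁹ = z²⁰, (z²⁷)²⁰ = z¹⁸, (z²⁷)²¹ = z¹⁶, (z²⁷)²² = z¹⁴, (z²⁷)²³ = z¹², (z²⁷)²⁴ = z¹⁰, (z²⁷)²⁵ = z⁸, (z²⁷)²⁶ = z⁶, (z²⁷)²⁷ = z⁴, (z²⁷)²⁸ = z², (z²⁷)²⁹ = e.
The smallest positive k with (z²⁷)ᵏ = e is 29.

Answer: 29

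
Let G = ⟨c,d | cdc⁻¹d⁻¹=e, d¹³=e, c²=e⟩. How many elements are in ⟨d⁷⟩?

|⟨d⁷⟩| equals the order of d⁷. Compute successive powers until reaching e:
  (d⁷)¹ = d⁷, (d⁷)² = d, (d⁷)³ = d⁸, (d⁷)⁴ = d², (d⁷)⁵ = d⁹, (d⁷)⁶ = d³, (d⁷)⁷ = d¹⁰, (d⁷)⁸ = d⁴, (d⁷)⁹ = d¹¹, (d⁷)¹⁰ = d⁵, (d⁷)¹¹ = d¹², (d⁷)¹² = d⁶, (d⁷)¹³ = e.
The smallest positive k with (d⁷)ᵏ = e is 13, so |⟨d⁷⟩| = 13.

Answer: 13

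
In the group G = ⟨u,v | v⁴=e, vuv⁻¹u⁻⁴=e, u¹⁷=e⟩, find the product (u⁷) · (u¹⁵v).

Compute (u⁷) · (u¹⁵v) by multiplying left to right and reducing via the relations at each step:
  (u⁷) · u¹⁵ = u⁵
  (u⁵) · v = u⁵v

Answer: u⁵v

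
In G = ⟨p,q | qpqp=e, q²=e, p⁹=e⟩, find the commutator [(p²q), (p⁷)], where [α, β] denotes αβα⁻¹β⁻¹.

[(p²q), (p⁷)] = (p²q)·(p⁷)·(p²q)⁻¹·(p⁷)⁻¹.
  (p²q) · (p⁷) = p⁴q
  (p⁴q) · (p²q) = p²
  (p²) · (p²) = p⁴

Answer: p⁴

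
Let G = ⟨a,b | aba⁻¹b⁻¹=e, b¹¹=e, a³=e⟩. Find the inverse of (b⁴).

The order of (b⁴) is 11 (smallest k with (b⁴)ᵏ = e), so (b⁴)⁻¹ = (b⁴)¹⁰ = b⁷.
Check: (b⁴) · (b⁷) → (b⁴) · b⁷ = e, giving e as required.

Answer: b⁷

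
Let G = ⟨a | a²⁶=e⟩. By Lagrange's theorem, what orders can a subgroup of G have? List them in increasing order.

|G| = 26 = 2 · 13. By Lagrange's theorem the order of any subgroup divides 26; the divisors of 26 are 1, 2, 13, 26.

Answer: 1, 2, 13, 26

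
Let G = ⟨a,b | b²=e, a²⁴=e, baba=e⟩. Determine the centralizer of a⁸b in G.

⟨a⁸b⟩ ⊆ C_G(a⁸b) since powers of a⁸b commute with a⁸b; so |C_G(a⁸b)| ≥ |⟨a⁸b⟩| = 2.
By orbit–stabilizer, |C_G(a⁸b)| = |G| / |conj. class of a⁸b| = 48 / 12 = 4.
The 4 elements commuting with a⁸b are {e, a¹², a⁸b, a²⁰b}.

Answer: {e, a¹², a⁸b, a²⁰b}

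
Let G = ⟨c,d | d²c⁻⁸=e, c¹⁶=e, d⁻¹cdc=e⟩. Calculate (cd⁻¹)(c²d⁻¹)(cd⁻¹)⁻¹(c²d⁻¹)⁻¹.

[(cd⁻¹), (c²d⁻¹)] = (cd⁻¹)·(c²d⁻¹)·(cd⁻¹)⁻¹·(c²d⁻¹)⁻¹.
  (cd⁻¹) · (c²d⁻¹) = c⁷
  (c⁷) · (cd) = d⁻¹
  (d⁻¹) · (c²d) = c¹⁴

Answer: c¹⁴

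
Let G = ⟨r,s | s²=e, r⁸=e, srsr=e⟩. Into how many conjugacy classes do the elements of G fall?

The conjugacy classes (representative and size) are:
  [e] (size 1), [r] (size 2), [r⁶] (size 2), [r³] (size 2), [r⁴] (size 1), [s] (size 4), [r⁵s] (size 4).
Class equation: 1 + 2 + 2 + 2 + 1 + 4 + 4 = 16 = |G|. So G has 7 conjugacy classes.

Answer: 7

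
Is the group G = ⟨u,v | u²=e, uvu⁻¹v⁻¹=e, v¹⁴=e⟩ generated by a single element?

|G| = 28, but the maximum element order in G is 14 < 28. No single element generates all of G, so G is not cyclic.

Answer: No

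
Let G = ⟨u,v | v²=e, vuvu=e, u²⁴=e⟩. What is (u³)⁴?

Compute successive powers of (u³), reducing at each step:
  (u³)²: (u³) · u³ = u⁶
  (u³)³: (u⁶) · u³ = u⁹
  (u³)⁴: (u⁹) · u³ = u¹²

Answer: u¹²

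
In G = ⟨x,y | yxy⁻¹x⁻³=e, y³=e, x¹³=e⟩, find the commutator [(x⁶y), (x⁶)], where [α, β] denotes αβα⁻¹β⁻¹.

[(x⁶y), (x⁶)] = (x⁶y)·(x⁶)·(x⁶y)⁻¹·(x⁶)⁻¹.
  (x⁶y) · (x⁶) = x¹¹y
  (x¹¹y) · (x¹¹y²) = x⁵
  (x⁵) · (x⁷) = x¹²

Answer: x¹²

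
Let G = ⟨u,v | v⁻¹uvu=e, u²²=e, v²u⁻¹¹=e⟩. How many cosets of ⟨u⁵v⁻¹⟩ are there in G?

First find ord(u⁵v⁻¹) by computing successive powers:
  (u⁵v⁻¹)¹ = u⁵v⁻¹, (u⁵v⁻¹)² = u¹¹, (u⁵v⁻¹)³ = u⁵v, (u⁵v⁻¹)⁴ = e.
So |⟨u⁵v⁻¹⟩| = ord(u⁵v⁻¹) = 4. With |G| = 44, by Lagrange [G : ⟨u⁵v⁻¹⟩] = 44/4 = 11.

Answer: 11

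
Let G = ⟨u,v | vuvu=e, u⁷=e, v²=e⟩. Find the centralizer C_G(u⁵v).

⟨u⁵v⟩ ⊆ C_G(u⁵v) since powers of u⁵v commute with u⁵v; so |C_G(u⁵v)| ≥ |⟨u⁵v⟩| = 2.
By orbit–stabilizer, |C_G(u⁵v)| = |G| / |conj. class of u⁵v| = 14 / 7 = 2.
The 2 elements commuting with u⁵v are {e, u⁵v}.

Answer: {e, u⁵v}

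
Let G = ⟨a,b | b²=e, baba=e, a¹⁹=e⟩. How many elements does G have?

Enumerate words in the generators, reducing via the relations: the distinct elements are
  {a, b, e, ab, a², a³, a⁴, a⁵, a⁶, a⁷, a⁸, a⁹, a²b, a³b, a¹², a¹³, a¹¹, a¹⁰, a¹⁴, a¹⁵, a¹⁶, a¹⁷, a¹⁸, a⁴b, a⁵b, a⁶b, a⁷b, a⁸b, a⁹b, a¹²b, a¹³b, a¹¹b, a¹⁰b, a¹⁴b, a¹⁵b, a¹⁶b, a¹⁷b, a¹⁸b}.
No further products give new elements, so |G| = 38.

Answer: 38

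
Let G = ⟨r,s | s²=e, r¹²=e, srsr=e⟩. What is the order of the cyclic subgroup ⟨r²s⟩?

|⟨r²s⟩| equals the order of r²s. Compute successive powers until reaching e:
  (r²s)¹ = r²s, (r²s)² = e.
The smallest positive k with (r²s)ᵏ = e is 2, so |⟨r²s⟩| = 2.

Answer: 2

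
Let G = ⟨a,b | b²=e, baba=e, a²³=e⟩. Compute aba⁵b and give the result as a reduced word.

Multiply left to right, reducing at each step:
  a · b = ab
  (ab) · a⁵ = a¹⁹b
  (a¹⁹b) · b = a¹⁹

Answer: a¹⁹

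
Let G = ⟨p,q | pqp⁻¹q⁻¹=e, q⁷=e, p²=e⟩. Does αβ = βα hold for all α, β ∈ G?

Each pair of generators commutes: p·q = pq = q·p. Since the generators pairwise commute, every element of G commutes with every other, so G is abelian.

Answer: Yes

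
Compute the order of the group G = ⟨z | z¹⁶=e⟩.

G is generated by a single element, so G is cyclic. The relator gives z¹⁶ = e and no smaller power is forced to be e, so the 16 powers {e, z, z², z³, z⁴, z⁵, z⁶, z⁷, z⁸, z⁹, z¹², z¹³, z¹¹, z¹⁰, z¹⁴, z¹⁵} are distinct. Hence |G| = 16.

Answer: 16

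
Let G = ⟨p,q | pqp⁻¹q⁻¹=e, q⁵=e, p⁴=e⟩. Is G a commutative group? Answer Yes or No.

Each pair of generators commutes: p·q = pq = q·p. Since the generators pairwise commute, every element of G commutes with every other, so G is abelian.

Answer: Yes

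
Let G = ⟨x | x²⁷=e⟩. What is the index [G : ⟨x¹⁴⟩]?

First find ord(x¹⁴) by computing successive powers:
  (x¹⁴)¹ = x¹⁴, (x¹⁴)² = x, (x¹⁴)³ = x¹⁵, (x¹⁴)⁴ = x², (x¹⁴)⁵ = x¹⁶, (x¹⁴)⁶ = x³, (x¹⁴)⁷ = x¹⁷, (x¹⁴)⁸ = x⁴, (x¹⁴)⁹ = x¹⁸, (x¹⁴)¹⁰ = x⁵, (x¹⁴)¹¹ = x¹⁹, (x¹⁴)¹² = x⁶, (x¹⁴)¹³ = x²⁰, (x¹⁴)¹⁴ = x⁷, (x¹⁴)¹⁵ = x²¹, (x¹⁴)¹⁶ = x⁸, (x¹⁴)¹⁷ = x²², (x¹⁴)¹⁸ = x⁹, (x¹⁴)¹⁹ = x²³, (x¹⁴)²⁰ = x¹⁰, (x¹⁴)²¹ = x²⁴, (x¹⁴)²² = x¹¹, (x¹⁴)²³ = x²⁵, (x¹⁴)²⁴ = x¹², (x¹⁴)²⁵ = x²⁶, (x¹⁴)²⁶ = x¹³, (x¹⁴)²⁷ = e.
So |⟨x¹⁴⟩| = ord(x¹⁴) = 27. With |G| = 27, by Lagrange [G : ⟨x¹⁴⟩] = 27/27 = 1.

Answer: 1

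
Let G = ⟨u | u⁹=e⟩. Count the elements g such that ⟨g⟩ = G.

G is cyclic of order 9. An element generates G iff its order is 9, and a cyclic group of order 9 has exactly φ(9) = 6 such elements.

Answer: 6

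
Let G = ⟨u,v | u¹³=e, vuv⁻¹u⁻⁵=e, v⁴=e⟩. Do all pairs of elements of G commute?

u·v = uv but v·u = u⁵v, so u·v ≠ v·u and G is not abelian.

Answer: No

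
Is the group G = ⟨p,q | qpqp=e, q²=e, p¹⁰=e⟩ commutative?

p·q = pq but q·p = p⁹q, so p·q ≠ q·p and G is not abelian.

Answer: No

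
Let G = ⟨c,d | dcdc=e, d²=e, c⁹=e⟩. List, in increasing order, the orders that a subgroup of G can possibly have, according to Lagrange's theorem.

|G| = 18 = 2 · 3². By Lagrange's theorem the order of any subgroup divides 18; the divisors of 18 are 1, 2, 3, 6, 9, 18.

Answer: 1, 2, 3, 6, 9, 18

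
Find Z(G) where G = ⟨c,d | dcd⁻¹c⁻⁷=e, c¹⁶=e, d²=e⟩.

An element z ∈ Z(G) iff z commutes with every generator.
For example c⁸ is central: (c⁸)·c = c⁹ = c·(c⁸); (c⁸)·d = c⁸d = d·(c⁸).
Whereas c ∉ Z(G) since c·d = cd ≠ c⁷d = d·c.
Checking each of the 32 elements this way gives Z(G) = {e, c⁸}, of order 2.

Answer: {e, c⁸}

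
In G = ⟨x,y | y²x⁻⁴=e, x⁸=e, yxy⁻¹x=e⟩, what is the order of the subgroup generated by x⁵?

|⟨x⁵⟩| equals the order of x⁵. Compute successive powers until reaching e:
  (x⁵)¹ = x⁵, (x⁵)² = x², (x⁵)³ = x⁷, (x⁵)⁴ = x⁴, (x⁵)⁵ = x, (x⁵)⁶ = x⁶, (x⁵)⁷ = x³, (x⁵)⁸ = e.
The smallest positive k with (x⁵)ᵏ = e is 8, so |⟨x⁵⟩| = 8.

Answer: 8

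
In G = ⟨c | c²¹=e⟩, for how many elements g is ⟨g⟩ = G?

G is cyclic of order 21. An element generates G iff its order is 21, and a cyclic group of order 21 has exactly φ(21) = 12 such elements.

Answer: 12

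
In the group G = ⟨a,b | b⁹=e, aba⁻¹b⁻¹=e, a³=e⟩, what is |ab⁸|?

Compute successive powers until reaching e:
  (ab⁸)¹ = ab⁸, (ab⁸)² = a²b⁷, (ab⁸)³ = b⁶, (ab⁸)⁴ = ab⁵, (ab⁸)⁵ = a²b⁴, (ab⁸)⁶ = b³, (ab⁸)⁷ = ab², (ab⁸)⁸ = a²b, (ab⁸)⁹ = e.
The smallest positive k with (ab⁸)ᵏ = e is 9.

Answer: 9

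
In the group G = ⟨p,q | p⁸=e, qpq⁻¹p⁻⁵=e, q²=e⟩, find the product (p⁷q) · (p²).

Compute (p⁷q) · (p²) by multiplying left to right and reducing via the relations at each step:
  (p⁷q) · p² = pq

Answer: pq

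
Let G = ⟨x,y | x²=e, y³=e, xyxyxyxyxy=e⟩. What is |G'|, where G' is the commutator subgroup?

G' = [G, G] is generated by all commutators. The generator-pair commutators are: [x, y] = xyxy².
The subgroup they normally generate is {e, x, y, y², xy, xyx, xyxy, xyxyx, y²xy²x, y²xy², y²x, xy², yx, yxy, yxyx, xy²xy²x, xy²xy², xy²x, y²xy, y²xyx, y²xyxy, yxy²xy², yxy²x, yxy², xyxy², xy²xy, xy²xyx, xy²xyxy, xyxy²xy², xyxy²x, y²xy²xy, xyxy²xy, xyxy²xyx, xyxy²xyxy, y²xy²xyxy², y²xy²xyx, y²xy²xyxy, y²xyxy²xy², y²xyxy²x, y²xyxy², yxyxy², yxy²xy, yxy²xyx, yxy²xyxy, yxyxy²xy², yxyxy²x, yxyxy²xy, xy²xyxy²xy², xy²xyxy²x, xy²xyxy², y²xyxy²xy, y²xyxy²xyx, yxy²xyxy²x, yxy²xyxy², xy²xyxy²xy, xy²xyxy²xyx, xyxy²xyxy²x, xyxy²xyxy², xyxy²xyxy²xy, yxy²xyxy²xy}, of order 60.
Check: |G/G'| = 60/60 = 1 is the order of the abelianisation.

Answer: 60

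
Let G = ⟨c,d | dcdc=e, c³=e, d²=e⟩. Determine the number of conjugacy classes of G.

The conjugacy classes (representative and size) are:
  [e] (size 1), [c] (size 2), [cd] (size 3).
Class equation: 1 + 2 + 3 = 6 = |G|. So G has 3 conjugacy classes.

Answer: 3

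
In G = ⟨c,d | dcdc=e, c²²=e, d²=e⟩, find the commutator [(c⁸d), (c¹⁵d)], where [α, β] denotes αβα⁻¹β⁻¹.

[(c⁸d), (c¹⁵d)] = (c⁸d)·(c¹⁵d)·(c⁸d)⁻¹·(c¹⁵d)⁻¹.
  (c⁸d) · (c¹⁵d) = c¹⁵
  (c¹⁵) · (c⁸d) = cd
  (cd) · (c¹⁵d) = c⁸

Answer: c⁸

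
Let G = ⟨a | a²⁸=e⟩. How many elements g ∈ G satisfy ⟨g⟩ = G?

G is cyclic of order 28. An element generates G iff its order is 28, and a cyclic group of order 28 has exactly φ(28) = 12 such elements.

Answer: 12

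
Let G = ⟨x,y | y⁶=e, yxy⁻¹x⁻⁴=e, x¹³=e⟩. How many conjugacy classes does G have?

The conjugacy classes (representative and size) are:
  [e] (size 1), [x⁴] (size 6), [x¹¹] (size 6), [x⁷y] (size 13), [x⁸y²] (size 13), [x¹²y³] (size 13), [x⁵y⁴] (size 13), [x¹¹y⁵] (size 13).
Class equation: 1 + 6 + 6 + 13 + 13 + 13 + 13 + 13 = 78 = |G|. So G has 8 conjugacy classes.

Answer: 8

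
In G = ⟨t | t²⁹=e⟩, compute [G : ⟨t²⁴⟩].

First find ord(t²⁴) by computing successive powers:
  (t²⁴)¹ = t²⁴, (t²⁴)² = t¹⁹, (t²⁴)³ = t¹⁴, (t²⁴)⁴ = t⁹, (t²⁴)⁵ = t⁴, (t²⁴)⁶ = t²⁸, (t²⁴)⁷ = t²³, (t²⁴)⁸ = t¹⁸, (t²⁴)⁹ = t¹³, (t²⁴)¹⁰ = t⁸, (t²⁴)¹¹ = t³, (t²⁴)¹² = t²⁷, (t²⁴)¹³ = t²², (t²⁴)¹⁴ = t¹⁷, (t²⁴)¹⁵ = t¹², (t²⁴)¹⁶ = t⁷, (t²⁴)¹⁷ = t², (t²⁴)¹⁸ = t²⁶, (t²⁴)¹⁹ = t²¹, (t²⁴)²⁰ = t¹⁶, (t²⁴)²¹ = t¹¹, (t²⁴)²² = t⁶, (t²⁴)²³ = t, (t²⁴)²⁴ = t²⁵, (t²⁴)²⁵ = t²⁰, (t²⁴)²⁶ = t¹⁵, (t²⁴)²⁷ = t¹⁰, (t²⁴)²⁸ = t⁵, (t²⁴)²⁹ = e.
So |⟨t²⁴⟩| = ord(t²⁴) = 29. With |G| = 29, by Lagrange [G : ⟨t²⁴⟩] = 29/29 = 1.

Answer: 1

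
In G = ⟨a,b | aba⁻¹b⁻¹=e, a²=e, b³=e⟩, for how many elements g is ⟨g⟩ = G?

G is cyclic of order 6. An element generates G iff its order is 6, and a cyclic group of order 6 has exactly φ(6) = 2 such elements.

Answer: 2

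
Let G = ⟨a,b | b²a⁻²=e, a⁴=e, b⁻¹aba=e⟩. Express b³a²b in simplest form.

Multiply left to right, reducing at each step:
  (b⁻¹) · a² = b
  b · b = a²

Answer: a²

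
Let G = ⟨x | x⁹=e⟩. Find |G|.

G is generated by a single element, so G is cyclic. The relator gives x⁹ = e and no smaller power is forced to be e, so the 9 powers {e, x, x², x³, x⁴, x⁵, x⁶, x⁷, x⁸} are distinct. Hence |G| = 9.

Answer: 9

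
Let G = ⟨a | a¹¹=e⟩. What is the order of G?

G is generated by a single element, so G is cyclic. The relator gives a¹¹ = e and no smaller power is forced to be e, so the 11 powers {a, e, a², a³, a⁴, a⁵, a⁶, a⁷, a⁸, a⁹, a¹⁰} are distinct. Hence |G| = 11.

Answer: 11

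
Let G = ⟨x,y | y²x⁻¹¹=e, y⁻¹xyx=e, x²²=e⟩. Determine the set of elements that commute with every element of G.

An element z ∈ Z(G) iff z commutes with every generator.
For example x¹¹ is central: (x¹¹)·x = x¹² = x·(x¹¹); (x¹¹)·y = y⁻¹ = y·(x¹¹).
Whereas x ∉ Z(G) since x·y = xy ≠ x¹⁰y⁻¹ = y·x.
Checking each of the 44 elements this way gives Z(G) = {e, x¹¹}, of order 2.

Answer: {e, x¹¹}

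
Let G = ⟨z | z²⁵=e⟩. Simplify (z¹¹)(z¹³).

Compute (z¹¹) · (z¹³) by multiplying left to right and reducing via the relations at each step:
  (z¹¹) · z¹³ = z²⁴

Answer: z²⁴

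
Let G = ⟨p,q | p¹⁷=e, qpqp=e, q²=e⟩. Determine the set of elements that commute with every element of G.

An element z ∈ Z(G) iff z commutes with every generator.
For example e is central: e·p = p = p·e; e·q = q = q·e.
Whereas p ∉ Z(G) since p·q = pq ≠ p¹⁶q = q·p.
Checking each of the 34 elements this way gives Z(G) = {e}, of order 1.

Answer: {e}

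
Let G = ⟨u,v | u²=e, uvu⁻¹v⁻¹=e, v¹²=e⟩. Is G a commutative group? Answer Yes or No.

Each pair of generators commutes: u·v = uv = v·u. Since the generators pairwise commute, every element of G commutes with every other, so G is abelian.

Answer: Yes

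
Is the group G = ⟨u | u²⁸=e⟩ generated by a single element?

|G| = 28. The element u has order 28 (its powers give 28 distinct elements), so ⟨u⟩ = G and G is cyclic.

Answer: Yes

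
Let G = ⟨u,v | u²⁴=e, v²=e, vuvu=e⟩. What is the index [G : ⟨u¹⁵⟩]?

First find ord(u¹⁵) by computing successive powers:
  (u¹⁵)¹ = u¹⁵, (u¹⁵)² = u⁶, (u¹⁵)³ = u²¹, (u¹⁵)⁴ = u¹², (u¹⁵)⁵ = u³, (u¹⁵)⁶ = u¹⁸, (u¹⁵)⁷ = u⁹, (u¹⁵)⁸ = e.
So |⟨u¹⁵⟩| = ord(u¹⁵) = 8. With |G| = 48, by Lagrange [G : ⟨u¹⁵⟩] = 48/8 = 6.

Answer: 6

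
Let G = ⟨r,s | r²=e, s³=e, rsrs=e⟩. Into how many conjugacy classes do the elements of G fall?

The conjugacy classes (representative and size) are:
  [e] (size 1), [rs²] (size 3), [s²] (size 2).
Class equation: 1 + 3 + 2 = 6 = |G|. So G has 3 conjugacy classes.

Answer: 3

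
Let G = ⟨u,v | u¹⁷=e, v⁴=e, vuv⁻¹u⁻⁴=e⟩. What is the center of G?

An element z ∈ Z(G) iff z commutes with every generator.
For example e is central: e·u = u = u·e; e·v = v = v·e.
Whereas u ∉ Z(G) since u·v = uv ≠ u⁴v = v·u.
Checking each of the 68 elements this way gives Z(G) = {e}, of order 1.

Answer: {e}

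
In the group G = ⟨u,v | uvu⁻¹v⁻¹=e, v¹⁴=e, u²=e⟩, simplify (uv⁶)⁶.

Compute successive powers of (uv⁶), reducing at each step:
  (uv⁶)²: (uv⁶) · u = v⁶;   (v⁶) · v⁶ = v¹²
  (uv⁶)³: (v¹²) · u = uv¹²;   (uv¹²) · v⁶ = uv⁴
  (uv⁶)⁴: (uv⁴) · u = v⁴;   (v⁴) · v⁶ = v¹⁰
  (uv⁶)⁵: (v¹⁰) · u = uv¹⁰;   (uv¹⁰) · v⁶ = uv²
  (uv⁶)⁶: (uv²) · u = v²;   (v²) · v⁶ = v⁸

Answer: v⁸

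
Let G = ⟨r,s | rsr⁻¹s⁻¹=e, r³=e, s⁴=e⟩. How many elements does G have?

Enumerate words in the generators, reducing via the relations: the distinct elements are
  {e, r, s, rs, r², s², s³, rs², rs³, r²s, r²s², r²s³}.
No further products give new elements, so |G| = 12.

Answer: 12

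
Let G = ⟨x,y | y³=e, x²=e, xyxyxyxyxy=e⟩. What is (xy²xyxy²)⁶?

Compute successive powers of (xy²xyxy²), reducing at each step:
  (xy²xyxy²)²: (xy²xyxy²) · x = xy²xyxy²x;   (xy²xyxy²x) · y² = xy²xyxy²xy²;   (xy²xyxy²xy²) · x = yxyxy²xy;   (yxyxy²xy) · y = yxyxy²xy²;   (yxyxy²xy²) · x = yxy²xyxy;   (yxy²xyxy) · y² = yxy²xyx
  (xy²xyxy²)³: (yxy²xyx) · x = yxy²xy;   (yxy²xy) · y² = yxy²x;   (yxy²x) · x = yxy²;   (yxy²) · y = yx;   (yx) · x = y;   y · y² = e
  (xy²xyxy²)⁴: e · x = x;   x · y² = xy²;   (xy²) · x = xy²x;   (xy²x) · y = xy²xy;   (xy²xy) · x = xy²xyx;   (xy²xyx) · y² = xy²xyxy²
  (xy²xyxy²)⁵: (xy²xyxy²) · x = xy²xyxy²x;   (xy²xyxy²x) · y² = xy²xyxy²xy²;   (xy²xyxy²xy²) · x = yxyxy²xy;   (yxyxy²xy) · y = yxyxy²xy²;   (yxyxy²xy²) · x = yxy²xyxy;   (yxy²xyxy) · y² = yxy²xyx
  (xy²xyxy²)⁶: (yxy²xyx) · x = yxy²xy;   (yxy²xy) · y² = yxy²x;   (yxy²x) · x = yxy²;   (yxy²) · y = yx;   (yx) · x = y;   y · y² = e

Answer: e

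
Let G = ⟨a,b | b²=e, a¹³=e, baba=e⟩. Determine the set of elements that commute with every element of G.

An element z ∈ Z(G) iff z commutes with every generator.
For example e is central: e·a = a = a·e; e·b = b = b·e.
Whereas a ∉ Z(G) since a·b = ab ≠ a¹²b = b·a.
Checking each of the 26 elements this way gives Z(G) = {e}, of order 1.

Answer: {e}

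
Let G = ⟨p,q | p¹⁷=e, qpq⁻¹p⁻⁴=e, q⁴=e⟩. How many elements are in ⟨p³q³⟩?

|⟨p³q³⟩| equals the order of p³q³. Compute successive powers until reaching e:
  (p³q³)¹ = p³q³, (p³q³)² = p⁸q², (p³q³)³ = p⁵q, (p³q³)⁴ = e.
The smallest positive k with (p³q³)ᵏ = e is 4, so |⟨p³q³⟩| = 4.

Answer: 4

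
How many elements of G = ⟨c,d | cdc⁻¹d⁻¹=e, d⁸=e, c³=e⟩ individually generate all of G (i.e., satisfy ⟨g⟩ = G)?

G is cyclic of order 24. An element generates G iff its order is 24, and a cyclic group of order 24 has exactly φ(24) = 8 such elements.

Answer: 8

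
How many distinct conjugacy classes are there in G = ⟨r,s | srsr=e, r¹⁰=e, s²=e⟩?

The conjugacy classes (representative and size) are:
  [e] (size 1), [r] (size 2), [r²] (size 2), [r³] (size 2), [r⁴] (size 2), [r⁵] (size 1), [r²s] (size 5), [r³s] (size 5).
Class equation: 1 + 2 + 2 + 2 + 2 + 1 + 5 + 5 = 20 = |G|. So G has 8 conjugacy classes.

Answer: 8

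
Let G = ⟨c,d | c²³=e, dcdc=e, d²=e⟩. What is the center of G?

An element z ∈ Z(G) iff z commutes with every generator.
For example e is central: e·c = c = c·e; e·d = d = d·e.
Whereas c ∉ Z(G) since c·d = cd ≠ c²²d = d·c.
Checking each of the 46 elements this way gives Z(G) = {e}, of order 1.

Answer: {e}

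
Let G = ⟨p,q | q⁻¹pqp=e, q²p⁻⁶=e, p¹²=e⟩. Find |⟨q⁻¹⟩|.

|⟨q⁻¹⟩| equals the order of q⁻¹. Compute successive powers until reaching e:
  (q⁻¹)¹ = q⁻¹, (q⁻¹)² = p⁶, (q⁻¹)³ = q, (q⁻¹)⁴ = e.
The smallest positive k with (q⁻¹)ᵏ = e is 4, so |⟨q⁻¹⟩| = 4.

Answer: 4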